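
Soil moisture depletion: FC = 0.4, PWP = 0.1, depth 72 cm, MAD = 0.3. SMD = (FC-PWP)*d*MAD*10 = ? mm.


SMD = (FC - PWP) * d * MAD * 10
SMD = (0.4 - 0.1) * 72 * 0.3 * 10
SMD = 0.3000 * 72 * 0.3 * 10

64.8000 mm


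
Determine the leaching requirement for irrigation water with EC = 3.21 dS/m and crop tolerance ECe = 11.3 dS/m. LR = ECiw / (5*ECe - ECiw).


LR = ECiw / (5*ECe - ECiw)
LR = 3.21 / (5*11.3 - 3.21)
LR = 3.21 / 53.2900

0.0602


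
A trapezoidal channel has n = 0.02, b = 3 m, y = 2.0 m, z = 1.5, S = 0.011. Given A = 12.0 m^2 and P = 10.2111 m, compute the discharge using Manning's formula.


R = A/P = 12.0/10.2111 = 1.175192
Q = (1/0.02) * 12.0 * 1.175192^(2/3) * 0.011^0.5

70.0788 m^3/s


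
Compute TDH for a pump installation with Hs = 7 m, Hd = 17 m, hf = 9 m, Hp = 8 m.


TDH = Hs + Hd + hf + Hp = 7 + 17 + 9 + 8 = 41

41 m


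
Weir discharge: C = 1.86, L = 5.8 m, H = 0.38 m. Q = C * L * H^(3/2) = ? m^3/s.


Q = C * L * H^(3/2) = 1.86 * 5.8 * 0.38^1.5 = 1.86 * 5.8 * 0.234248

2.5271 m^3/s


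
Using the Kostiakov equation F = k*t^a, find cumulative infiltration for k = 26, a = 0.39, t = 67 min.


F = k * t^a = 26 * 67^0.39
F = 26 * 5.154294

134.0116 mm


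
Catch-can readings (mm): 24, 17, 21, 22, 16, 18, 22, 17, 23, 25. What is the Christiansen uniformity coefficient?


mean = 20.500000 mm
MAD = 2.800000 mm
CU = (1 - 2.800000/20.500000)*100

86.3415 %


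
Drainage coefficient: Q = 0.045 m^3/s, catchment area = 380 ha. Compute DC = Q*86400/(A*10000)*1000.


DC = Q * 86400 / (A * 10000) * 1000
DC = 0.045 * 86400 / (380 * 10000) * 1000
DC = 3888000.0000 / 3800000

1.0232 mm/day


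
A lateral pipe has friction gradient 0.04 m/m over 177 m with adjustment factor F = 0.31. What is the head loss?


hf = J * L * F = 0.04 * 177 * 0.31 = 2.1948 m

2.1948 m


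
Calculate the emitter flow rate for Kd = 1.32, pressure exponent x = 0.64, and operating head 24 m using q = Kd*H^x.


q = Kd * H^x = 1.32 * 24^0.64 = 1.32 * 7.644256

10.0904 L/h


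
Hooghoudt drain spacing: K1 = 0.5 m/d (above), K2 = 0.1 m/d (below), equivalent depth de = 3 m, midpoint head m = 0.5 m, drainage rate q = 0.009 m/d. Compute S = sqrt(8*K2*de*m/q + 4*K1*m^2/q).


S^2 = 8*K2*de*m/q + 4*K1*m^2/q
S^2 = 8*0.1*3*0.5/0.009 + 4*0.5*0.5^2/0.009
S = sqrt(188.8889)

13.7437 m


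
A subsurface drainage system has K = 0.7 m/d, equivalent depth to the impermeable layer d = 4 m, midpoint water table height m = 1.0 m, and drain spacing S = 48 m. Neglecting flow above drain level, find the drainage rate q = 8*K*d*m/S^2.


q = 8*K*d*m/S^2
q = 8*0.7*4*1.0/48^2
q = 22.4000 / 2304

0.0097 m/d


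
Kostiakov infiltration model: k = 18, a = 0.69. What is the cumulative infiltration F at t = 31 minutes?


F = k * t^a = 18 * 31^0.69
F = 18 * 10.691523

192.4474 mm


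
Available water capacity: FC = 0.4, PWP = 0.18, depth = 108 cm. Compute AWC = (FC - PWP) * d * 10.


AWC = (FC - PWP) * d * 10
AWC = (0.4 - 0.18) * 108 * 10
AWC = 0.2200 * 108 * 10

237.6000 mm


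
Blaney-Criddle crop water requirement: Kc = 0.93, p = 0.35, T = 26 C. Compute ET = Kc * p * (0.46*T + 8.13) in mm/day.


ET = Kc * p * (0.46*T + 8.13)
ET = 0.93 * 0.35 * (0.46*26 + 8.13)
ET = 0.93 * 0.35 * 20.0900

6.5393 mm/day


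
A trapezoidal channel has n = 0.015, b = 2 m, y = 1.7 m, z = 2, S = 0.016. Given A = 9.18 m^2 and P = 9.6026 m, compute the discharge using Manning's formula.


R = A/P = 9.18/9.6026 = 0.955991
Q = (1/0.015) * 9.18 * 0.955991^(2/3) * 0.016^0.5

75.1243 m^3/s


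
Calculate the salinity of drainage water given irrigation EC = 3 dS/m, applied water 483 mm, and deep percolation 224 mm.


EC_dw = EC_iw * D_iw / D_dw
EC_dw = 3 * 483 / 224
EC_dw = 1449 / 224

6.4688 dS/m


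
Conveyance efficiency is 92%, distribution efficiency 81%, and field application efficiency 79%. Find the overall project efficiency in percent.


Ec = 0.92, Eb = 0.81, Ea = 0.79
E = 0.92 * 0.81 * 0.79 * 100 = 58.8708%

58.8708 %


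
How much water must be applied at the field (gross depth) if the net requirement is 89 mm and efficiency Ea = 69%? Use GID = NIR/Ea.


Ea = 69% = 0.69
GID = NIR / Ea = 89 / 0.69 = 128.9855 mm

128.9855 mm


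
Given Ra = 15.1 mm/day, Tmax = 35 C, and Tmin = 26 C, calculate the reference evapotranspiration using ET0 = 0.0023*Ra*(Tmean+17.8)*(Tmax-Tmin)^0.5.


Tmean = (Tmax + Tmin)/2 = (35 + 26)/2 = 30.5
ET0 = 0.0023 * 15.1 * (30.5 + 17.8) * sqrt(35 - 26)
ET0 = 0.0023 * 15.1 * 48.3 * 3.000000

5.0324 mm/day


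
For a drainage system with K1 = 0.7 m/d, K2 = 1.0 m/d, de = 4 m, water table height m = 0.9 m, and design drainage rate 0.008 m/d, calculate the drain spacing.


S^2 = 8*K2*de*m/q + 4*K1*m^2/q
S^2 = 8*1.0*4*0.9/0.008 + 4*0.7*0.9^2/0.008
S = sqrt(3883.5000)

62.3177 m


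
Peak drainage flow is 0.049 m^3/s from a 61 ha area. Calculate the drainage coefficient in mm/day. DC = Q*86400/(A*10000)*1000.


DC = Q * 86400 / (A * 10000) * 1000
DC = 0.049 * 86400 / (61 * 10000) * 1000
DC = 4233600.0000 / 610000

6.9403 mm/day


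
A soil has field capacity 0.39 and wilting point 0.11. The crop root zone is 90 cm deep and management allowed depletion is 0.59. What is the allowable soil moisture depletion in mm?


SMD = (FC - PWP) * d * MAD * 10
SMD = (0.39 - 0.11) * 90 * 0.59 * 10
SMD = 0.2800 * 90 * 0.59 * 10

148.6800 mm


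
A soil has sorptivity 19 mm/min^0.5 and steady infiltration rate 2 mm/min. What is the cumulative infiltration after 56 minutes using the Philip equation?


F = S*sqrt(t) + A*t
F = 19*sqrt(56) + 2*56
F = 19*7.483315 + 112

254.1830 mm


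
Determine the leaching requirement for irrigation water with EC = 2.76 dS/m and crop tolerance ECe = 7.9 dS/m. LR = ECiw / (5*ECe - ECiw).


LR = ECiw / (5*ECe - ECiw)
LR = 2.76 / (5*7.9 - 2.76)
LR = 2.76 / 36.7400

0.0751


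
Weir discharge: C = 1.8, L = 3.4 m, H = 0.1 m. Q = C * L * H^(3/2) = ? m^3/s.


Q = C * L * H^(3/2) = 1.8 * 3.4 * 0.1^1.5 = 1.8 * 3.4 * 0.031623

0.1935 m^3/s


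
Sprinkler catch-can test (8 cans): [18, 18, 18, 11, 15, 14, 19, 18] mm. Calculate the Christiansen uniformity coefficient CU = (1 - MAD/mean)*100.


mean = 16.375000 mm
MAD = 2.281250 mm
CU = (1 - 2.281250/16.375000)*100

86.0687 %


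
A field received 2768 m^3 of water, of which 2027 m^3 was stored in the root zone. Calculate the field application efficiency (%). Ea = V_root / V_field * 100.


Ea = V_root / V_field * 100 = 2027 / 2768 * 100 = 73.2298%

73.2298 %


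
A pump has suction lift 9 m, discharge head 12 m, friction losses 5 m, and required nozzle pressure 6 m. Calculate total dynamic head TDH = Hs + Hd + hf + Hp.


TDH = Hs + Hd + hf + Hp = 9 + 12 + 5 + 6 = 32

32 m


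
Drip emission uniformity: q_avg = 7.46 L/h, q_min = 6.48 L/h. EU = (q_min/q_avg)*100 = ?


EU = (q_min/q_avg)*100 = (6.48/7.46)*100 = 86.8633%

86.8633 %


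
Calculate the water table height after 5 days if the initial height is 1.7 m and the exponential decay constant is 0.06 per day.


m = m0 * exp(-k*t)
m = 1.7 * exp(-0.06 * 5)
m = 1.7 * exp(-0.3000)

1.2594 m


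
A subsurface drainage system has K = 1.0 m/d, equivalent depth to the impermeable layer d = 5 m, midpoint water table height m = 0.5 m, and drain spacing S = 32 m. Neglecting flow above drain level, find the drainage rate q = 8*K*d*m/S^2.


q = 8*K*d*m/S^2
q = 8*1.0*5*0.5/32^2
q = 20.0000 / 1024

0.0195 m/d


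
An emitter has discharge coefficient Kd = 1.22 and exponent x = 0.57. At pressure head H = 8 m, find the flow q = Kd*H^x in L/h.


q = Kd * H^x = 1.22 * 8^0.57 = 1.22 * 3.271608

3.9914 L/h


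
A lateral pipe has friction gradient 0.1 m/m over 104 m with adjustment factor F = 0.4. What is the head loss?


hf = J * L * F = 0.1 * 104 * 0.4 = 4.1600 m

4.1600 m


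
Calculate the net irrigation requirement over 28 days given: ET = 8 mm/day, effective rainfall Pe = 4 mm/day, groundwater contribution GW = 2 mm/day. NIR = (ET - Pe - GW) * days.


Daily deficit = ET - Pe - GW = 8 - 4 - 2 = 2 mm/day
NIR = 2 * 28 = 56 mm

56.0000 mm


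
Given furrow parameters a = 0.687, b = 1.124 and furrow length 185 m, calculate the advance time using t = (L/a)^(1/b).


t = (L/a)^(1/b)
t = (185/0.687)^(1/1.124)
t = 269.286754^(1/1.124)

145.2489 min


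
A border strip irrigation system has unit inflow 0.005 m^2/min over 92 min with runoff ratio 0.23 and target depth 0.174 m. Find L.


L = q*t/((1+r)*Z)
L = 0.005*92/((1+0.23)*0.174)
L = 0.46/0.21402

2.1493 m


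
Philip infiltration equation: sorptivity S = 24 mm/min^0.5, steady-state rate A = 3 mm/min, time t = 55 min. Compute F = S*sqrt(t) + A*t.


F = S*sqrt(t) + A*t
F = 24*sqrt(55) + 3*55
F = 24*7.416198 + 165

342.9888 mm


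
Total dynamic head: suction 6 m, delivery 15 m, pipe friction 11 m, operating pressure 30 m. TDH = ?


TDH = Hs + Hd + hf + Hp = 6 + 15 + 11 + 30 = 62

62 m


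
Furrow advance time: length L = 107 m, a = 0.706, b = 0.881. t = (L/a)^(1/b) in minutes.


t = (L/a)^(1/b)
t = (107/0.706)^(1/0.881)
t = 151.558074^(1/0.881)

298.6195 min


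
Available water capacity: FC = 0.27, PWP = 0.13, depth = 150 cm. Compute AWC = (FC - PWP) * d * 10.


AWC = (FC - PWP) * d * 10
AWC = (0.27 - 0.13) * 150 * 10
AWC = 0.1400 * 150 * 10

210.0000 mm


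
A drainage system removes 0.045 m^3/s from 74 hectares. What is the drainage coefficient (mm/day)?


DC = Q * 86400 / (A * 10000) * 1000
DC = 0.045 * 86400 / (74 * 10000) * 1000
DC = 3888000.0000 / 740000

5.2541 mm/day


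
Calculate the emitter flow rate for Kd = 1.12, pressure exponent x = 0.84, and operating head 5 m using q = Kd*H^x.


q = Kd * H^x = 1.12 * 5^0.84 = 1.12 * 3.864869

4.3287 L/h


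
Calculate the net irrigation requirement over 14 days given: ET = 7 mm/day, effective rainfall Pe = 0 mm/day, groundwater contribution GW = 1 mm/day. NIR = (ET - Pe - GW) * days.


Daily deficit = ET - Pe - GW = 7 - 0 - 1 = 6 mm/day
NIR = 6 * 14 = 84 mm

84.0000 mm


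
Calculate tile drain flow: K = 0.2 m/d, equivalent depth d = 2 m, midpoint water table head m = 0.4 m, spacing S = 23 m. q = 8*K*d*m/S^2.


q = 8*K*d*m/S^2
q = 8*0.2*2*0.4/23^2
q = 1.2800 / 529

0.0024 m/d


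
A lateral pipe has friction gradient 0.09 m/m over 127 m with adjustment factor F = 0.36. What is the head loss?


hf = J * L * F = 0.09 * 127 * 0.36 = 4.1148 m

4.1148 m


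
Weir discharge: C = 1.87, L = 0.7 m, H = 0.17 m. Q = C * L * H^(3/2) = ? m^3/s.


Q = C * L * H^(3/2) = 1.87 * 0.7 * 0.17^1.5 = 1.87 * 0.7 * 0.070093

0.0918 m^3/s


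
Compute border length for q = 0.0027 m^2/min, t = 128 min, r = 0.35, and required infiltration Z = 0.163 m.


L = q*t/((1+r)*Z)
L = 0.0027*128/((1+0.35)*0.163)
L = 0.3456/0.22005

1.5706 m


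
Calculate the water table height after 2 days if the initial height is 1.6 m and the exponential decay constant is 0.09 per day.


m = m0 * exp(-k*t)
m = 1.6 * exp(-0.09 * 2)
m = 1.6 * exp(-0.1800)

1.3364 m


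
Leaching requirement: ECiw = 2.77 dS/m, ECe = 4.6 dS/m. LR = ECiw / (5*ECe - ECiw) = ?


LR = ECiw / (5*ECe - ECiw)
LR = 2.77 / (5*4.6 - 2.77)
LR = 2.77 / 20.2300

0.1369


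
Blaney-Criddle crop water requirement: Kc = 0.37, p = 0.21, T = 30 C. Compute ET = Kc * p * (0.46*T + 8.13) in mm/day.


ET = Kc * p * (0.46*T + 8.13)
ET = 0.37 * 0.21 * (0.46*30 + 8.13)
ET = 0.37 * 0.21 * 21.9300

1.7040 mm/day


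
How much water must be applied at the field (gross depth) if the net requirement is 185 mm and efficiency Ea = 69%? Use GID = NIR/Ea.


Ea = 69% = 0.69
GID = NIR / Ea = 185 / 0.69 = 268.1159 mm

268.1159 mm


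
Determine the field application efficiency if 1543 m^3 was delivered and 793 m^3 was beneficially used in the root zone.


Ea = V_root / V_field * 100 = 793 / 1543 * 100 = 51.3934%

51.3934 %


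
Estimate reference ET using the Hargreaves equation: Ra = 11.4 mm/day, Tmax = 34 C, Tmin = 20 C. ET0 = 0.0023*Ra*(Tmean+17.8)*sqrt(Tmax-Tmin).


Tmean = (Tmax + Tmin)/2 = (34 + 20)/2 = 27.0
ET0 = 0.0023 * 11.4 * (27.0 + 17.8) * sqrt(34 - 20)
ET0 = 0.0023 * 11.4 * 44.8 * 3.741657

4.3952 mm/day


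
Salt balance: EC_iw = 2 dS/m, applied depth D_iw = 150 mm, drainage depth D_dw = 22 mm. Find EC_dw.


EC_dw = EC_iw * D_iw / D_dw
EC_dw = 2 * 150 / 22
EC_dw = 300 / 22

13.6364 dS/m


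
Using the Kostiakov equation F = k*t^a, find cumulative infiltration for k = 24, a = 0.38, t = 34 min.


F = k * t^a = 24 * 34^0.38
F = 24 * 3.819108

91.6586 mm


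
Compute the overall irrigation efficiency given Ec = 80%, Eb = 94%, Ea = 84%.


Ec = 0.8, Eb = 0.94, Ea = 0.84
E = 0.8 * 0.94 * 0.84 * 100 = 63.1680%

63.1680 %


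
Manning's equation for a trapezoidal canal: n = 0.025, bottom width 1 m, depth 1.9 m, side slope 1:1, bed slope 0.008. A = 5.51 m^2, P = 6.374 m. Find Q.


R = A/P = 5.51/6.374 = 0.864449
Q = (1/0.025) * 5.51 * 0.864449^(2/3) * 0.008^0.5

17.8889 m^3/s


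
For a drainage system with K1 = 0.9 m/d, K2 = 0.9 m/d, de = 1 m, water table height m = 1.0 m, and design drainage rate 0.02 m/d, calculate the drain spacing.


S^2 = 8*K2*de*m/q + 4*K1*m^2/q
S^2 = 8*0.9*1*1.0/0.02 + 4*0.9*1.0^2/0.02
S = sqrt(540.0000)

23.2379 m


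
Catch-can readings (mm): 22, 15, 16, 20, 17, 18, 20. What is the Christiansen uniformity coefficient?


mean = 18.285714 mm
MAD = 2.040816 mm
CU = (1 - 2.040816/18.285714)*100

88.8393 %


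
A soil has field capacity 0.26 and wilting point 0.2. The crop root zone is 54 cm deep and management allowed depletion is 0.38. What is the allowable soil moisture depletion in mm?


SMD = (FC - PWP) * d * MAD * 10
SMD = (0.26 - 0.2) * 54 * 0.38 * 10
SMD = 0.0600 * 54 * 0.38 * 10

12.3120 mm


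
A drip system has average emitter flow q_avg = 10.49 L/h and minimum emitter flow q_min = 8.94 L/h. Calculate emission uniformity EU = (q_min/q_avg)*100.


EU = (q_min/q_avg)*100 = (8.94/10.49)*100 = 85.2240%

85.2240 %


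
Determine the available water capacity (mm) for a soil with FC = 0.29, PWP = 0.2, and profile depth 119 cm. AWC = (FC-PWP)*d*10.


AWC = (FC - PWP) * d * 10
AWC = (0.29 - 0.2) * 119 * 10
AWC = 0.0900 * 119 * 10

107.1000 mm


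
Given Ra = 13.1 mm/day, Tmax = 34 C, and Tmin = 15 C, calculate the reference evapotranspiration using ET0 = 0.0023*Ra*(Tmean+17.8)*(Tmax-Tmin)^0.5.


Tmean = (Tmax + Tmin)/2 = (34 + 15)/2 = 24.5
ET0 = 0.0023 * 13.1 * (24.5 + 17.8) * sqrt(34 - 15)
ET0 = 0.0023 * 13.1 * 42.3 * 4.358899

5.5554 mm/day


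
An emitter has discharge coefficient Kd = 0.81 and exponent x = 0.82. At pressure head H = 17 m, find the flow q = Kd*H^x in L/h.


q = Kd * H^x = 0.81 * 17^0.82 = 0.81 * 10.208645

8.2690 L/h


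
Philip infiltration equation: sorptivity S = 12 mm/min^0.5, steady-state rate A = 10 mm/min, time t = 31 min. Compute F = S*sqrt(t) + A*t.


F = S*sqrt(t) + A*t
F = 12*sqrt(31) + 10*31
F = 12*5.567764 + 310

376.8132 mm


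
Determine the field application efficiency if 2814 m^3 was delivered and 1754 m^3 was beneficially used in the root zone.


Ea = V_root / V_field * 100 = 1754 / 2814 * 100 = 62.3312%

62.3312 %


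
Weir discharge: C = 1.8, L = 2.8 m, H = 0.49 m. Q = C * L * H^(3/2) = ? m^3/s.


Q = C * L * H^(3/2) = 1.8 * 2.8 * 0.49^1.5 = 1.8 * 2.8 * 0.343000

1.7287 m^3/s


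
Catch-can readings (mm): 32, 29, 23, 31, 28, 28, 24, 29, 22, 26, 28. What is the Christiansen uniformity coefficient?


mean = 27.272727 mm
MAD = 2.561983 mm
CU = (1 - 2.561983/27.272727)*100

90.6061 %


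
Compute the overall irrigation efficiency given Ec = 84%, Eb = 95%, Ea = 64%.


Ec = 0.84, Eb = 0.95, Ea = 0.64
E = 0.84 * 0.95 * 0.64 * 100 = 51.0720%

51.0720 %


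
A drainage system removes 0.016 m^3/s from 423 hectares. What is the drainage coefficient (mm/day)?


DC = Q * 86400 / (A * 10000) * 1000
DC = 0.016 * 86400 / (423 * 10000) * 1000
DC = 1382400.0000 / 4230000

0.3268 mm/day


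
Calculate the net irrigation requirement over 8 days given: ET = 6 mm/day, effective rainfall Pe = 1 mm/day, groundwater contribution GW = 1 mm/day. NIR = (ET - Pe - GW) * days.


Daily deficit = ET - Pe - GW = 6 - 1 - 1 = 4 mm/day
NIR = 4 * 8 = 32 mm

32.0000 mm


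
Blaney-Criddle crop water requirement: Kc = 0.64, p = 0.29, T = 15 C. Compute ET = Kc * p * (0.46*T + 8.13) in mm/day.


ET = Kc * p * (0.46*T + 8.13)
ET = 0.64 * 0.29 * (0.46*15 + 8.13)
ET = 0.64 * 0.29 * 15.0300

2.7896 mm/day


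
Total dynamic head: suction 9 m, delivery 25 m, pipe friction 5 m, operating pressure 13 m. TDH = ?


TDH = Hs + Hd + hf + Hp = 9 + 25 + 5 + 13 = 52

52 m


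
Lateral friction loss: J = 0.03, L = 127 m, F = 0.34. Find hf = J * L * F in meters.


hf = J * L * F = 0.03 * 127 * 0.34 = 1.2954 m

1.2954 m


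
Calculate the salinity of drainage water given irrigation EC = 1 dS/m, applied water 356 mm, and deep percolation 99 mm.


EC_dw = EC_iw * D_iw / D_dw
EC_dw = 1 * 356 / 99
EC_dw = 356 / 99

3.5960 dS/m


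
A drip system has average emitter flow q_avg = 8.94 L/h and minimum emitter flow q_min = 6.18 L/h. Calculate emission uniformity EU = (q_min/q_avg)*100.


EU = (q_min/q_avg)*100 = (6.18/8.94)*100 = 69.1275%

69.1275 %


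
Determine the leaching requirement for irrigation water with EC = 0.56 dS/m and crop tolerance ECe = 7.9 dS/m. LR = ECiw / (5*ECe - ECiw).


LR = ECiw / (5*ECe - ECiw)
LR = 0.56 / (5*7.9 - 0.56)
LR = 0.56 / 38.9400

0.0144


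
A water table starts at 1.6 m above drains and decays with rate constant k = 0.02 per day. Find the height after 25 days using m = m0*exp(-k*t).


m = m0 * exp(-k*t)
m = 1.6 * exp(-0.02 * 25)
m = 1.6 * exp(-0.5000)

0.9704 m


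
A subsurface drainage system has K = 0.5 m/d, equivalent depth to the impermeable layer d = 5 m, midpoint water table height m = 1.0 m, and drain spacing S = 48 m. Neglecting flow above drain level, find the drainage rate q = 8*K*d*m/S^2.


q = 8*K*d*m/S^2
q = 8*0.5*5*1.0/48^2
q = 20.0000 / 2304

0.0087 m/d


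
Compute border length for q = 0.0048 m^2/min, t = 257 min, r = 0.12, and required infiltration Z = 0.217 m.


L = q*t/((1+r)*Z)
L = 0.0048*257/((1+0.12)*0.217)
L = 1.2336/0.24304

5.0757 m


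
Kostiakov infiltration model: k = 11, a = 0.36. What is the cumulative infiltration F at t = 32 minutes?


F = k * t^a = 11 * 32^0.36
F = 11 * 3.482202

38.3042 mm


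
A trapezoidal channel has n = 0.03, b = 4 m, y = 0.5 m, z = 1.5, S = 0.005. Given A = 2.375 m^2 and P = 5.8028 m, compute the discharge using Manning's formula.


R = A/P = 2.375/5.8028 = 0.409285
Q = (1/0.03) * 2.375 * 0.409285^(2/3) * 0.005^0.5

3.0859 m^3/s


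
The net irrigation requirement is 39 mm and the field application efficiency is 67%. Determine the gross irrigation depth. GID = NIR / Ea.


Ea = 67% = 0.67
GID = NIR / Ea = 39 / 0.67 = 58.2090 mm

58.2090 mm


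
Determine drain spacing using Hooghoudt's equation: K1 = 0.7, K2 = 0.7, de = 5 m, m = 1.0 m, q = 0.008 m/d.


S^2 = 8*K2*de*m/q + 4*K1*m^2/q
S^2 = 8*0.7*5*1.0/0.008 + 4*0.7*1.0^2/0.008
S = sqrt(3850.0000)

62.0484 m


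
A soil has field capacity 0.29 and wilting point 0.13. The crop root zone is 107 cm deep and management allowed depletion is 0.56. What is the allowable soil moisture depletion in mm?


SMD = (FC - PWP) * d * MAD * 10
SMD = (0.29 - 0.13) * 107 * 0.56 * 10
SMD = 0.1600 * 107 * 0.56 * 10

95.8720 mm


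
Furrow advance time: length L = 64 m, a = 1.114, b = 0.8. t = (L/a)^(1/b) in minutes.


t = (L/a)^(1/b)
t = (64/1.114)^(1/0.8)
t = 57.450628^(1/0.8)

158.1679 min


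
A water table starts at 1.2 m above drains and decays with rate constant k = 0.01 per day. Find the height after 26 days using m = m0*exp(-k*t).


m = m0 * exp(-k*t)
m = 1.2 * exp(-0.01 * 26)
m = 1.2 * exp(-0.2600)

0.9253 m


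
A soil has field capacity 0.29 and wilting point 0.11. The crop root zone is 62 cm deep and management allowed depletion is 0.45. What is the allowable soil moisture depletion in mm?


SMD = (FC - PWP) * d * MAD * 10
SMD = (0.29 - 0.11) * 62 * 0.45 * 10
SMD = 0.1800 * 62 * 0.45 * 10

50.2200 mm


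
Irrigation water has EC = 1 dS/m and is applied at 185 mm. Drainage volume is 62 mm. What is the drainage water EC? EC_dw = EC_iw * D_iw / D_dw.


EC_dw = EC_iw * D_iw / D_dw
EC_dw = 1 * 185 / 62
EC_dw = 185 / 62

2.9839 dS/m


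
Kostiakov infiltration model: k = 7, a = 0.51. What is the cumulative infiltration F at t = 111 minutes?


F = k * t^a = 7 * 111^0.51
F = 7 * 11.043703

77.3059 mm


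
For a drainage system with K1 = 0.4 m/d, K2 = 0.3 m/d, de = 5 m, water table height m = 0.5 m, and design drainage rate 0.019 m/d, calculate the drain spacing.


S^2 = 8*K2*de*m/q + 4*K1*m^2/q
S^2 = 8*0.3*5*0.5/0.019 + 4*0.4*0.5^2/0.019
S = sqrt(336.8421)

18.3533 m


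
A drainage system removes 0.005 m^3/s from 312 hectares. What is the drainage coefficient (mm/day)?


DC = Q * 86400 / (A * 10000) * 1000
DC = 0.005 * 86400 / (312 * 10000) * 1000
DC = 432000.0000 / 3120000

0.1385 mm/day


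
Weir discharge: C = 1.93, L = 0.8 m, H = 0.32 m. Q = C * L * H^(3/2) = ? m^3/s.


Q = C * L * H^(3/2) = 1.93 * 0.8 * 0.32^1.5 = 1.93 * 0.8 * 0.181019

0.2795 m^3/s


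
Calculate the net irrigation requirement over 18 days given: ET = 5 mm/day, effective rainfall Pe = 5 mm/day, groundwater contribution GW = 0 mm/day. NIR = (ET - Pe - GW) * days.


Daily deficit = ET - Pe - GW = 5 - 5 - 0 = 0 mm/day
NIR = 0 * 18 = 0 mm

0 mm


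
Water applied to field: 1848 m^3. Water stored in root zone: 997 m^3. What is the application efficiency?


Ea = V_root / V_field * 100 = 997 / 1848 * 100 = 53.9502%

53.9502 %


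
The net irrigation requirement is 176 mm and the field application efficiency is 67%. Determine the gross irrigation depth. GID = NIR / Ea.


Ea = 67% = 0.67
GID = NIR / Ea = 176 / 0.67 = 262.6866 mm

262.6866 mm


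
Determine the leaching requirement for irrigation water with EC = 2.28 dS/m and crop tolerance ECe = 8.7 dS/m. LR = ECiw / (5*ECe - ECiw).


LR = ECiw / (5*ECe - ECiw)
LR = 2.28 / (5*8.7 - 2.28)
LR = 2.28 / 41.2200

0.0553


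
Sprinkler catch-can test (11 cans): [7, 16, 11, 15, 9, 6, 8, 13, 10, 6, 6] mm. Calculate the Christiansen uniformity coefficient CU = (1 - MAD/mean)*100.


mean = 9.727273 mm
MAD = 2.975207 mm
CU = (1 - 2.975207/9.727273)*100

69.4138 %


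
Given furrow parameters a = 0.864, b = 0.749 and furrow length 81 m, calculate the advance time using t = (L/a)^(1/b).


t = (L/a)^(1/b)
t = (81/0.864)^(1/0.749)
t = 93.750000^(1/0.749)

429.3440 min


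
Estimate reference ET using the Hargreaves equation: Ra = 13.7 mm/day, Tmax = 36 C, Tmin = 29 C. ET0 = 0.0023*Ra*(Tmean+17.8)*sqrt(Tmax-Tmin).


Tmean = (Tmax + Tmin)/2 = (36 + 29)/2 = 32.5
ET0 = 0.0023 * 13.7 * (32.5 + 17.8) * sqrt(36 - 29)
ET0 = 0.0023 * 13.7 * 50.3 * 2.645751

4.1934 mm/day


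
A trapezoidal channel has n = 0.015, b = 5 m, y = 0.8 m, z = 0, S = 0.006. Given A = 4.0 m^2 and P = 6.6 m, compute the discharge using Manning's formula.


R = A/P = 4.0/6.6 = 0.606061
Q = (1/0.015) * 4.0 * 0.606061^(2/3) * 0.006^0.5

14.7930 m^3/s


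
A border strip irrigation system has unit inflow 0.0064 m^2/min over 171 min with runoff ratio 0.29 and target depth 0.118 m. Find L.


L = q*t/((1+r)*Z)
L = 0.0064*171/((1+0.29)*0.118)
L = 1.0944/0.15222

7.1896 m


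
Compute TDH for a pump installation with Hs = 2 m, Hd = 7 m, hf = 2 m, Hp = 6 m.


TDH = Hs + Hd + hf + Hp = 2 + 7 + 2 + 6 = 17

17 m


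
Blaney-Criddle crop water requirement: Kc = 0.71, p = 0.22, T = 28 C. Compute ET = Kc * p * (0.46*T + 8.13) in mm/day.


ET = Kc * p * (0.46*T + 8.13)
ET = 0.71 * 0.22 * (0.46*28 + 8.13)
ET = 0.71 * 0.22 * 21.0100

3.2818 mm/day


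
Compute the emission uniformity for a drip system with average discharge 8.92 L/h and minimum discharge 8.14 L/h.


EU = (q_min/q_avg)*100 = (8.14/8.92)*100 = 91.2556%

91.2556 %


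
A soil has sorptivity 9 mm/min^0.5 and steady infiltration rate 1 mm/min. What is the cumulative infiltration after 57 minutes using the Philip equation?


F = S*sqrt(t) + A*t
F = 9*sqrt(57) + 1*57
F = 9*7.549834 + 57

124.9485 mm


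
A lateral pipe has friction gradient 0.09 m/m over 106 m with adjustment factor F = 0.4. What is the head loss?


hf = J * L * F = 0.09 * 106 * 0.4 = 3.8160 m

3.8160 m


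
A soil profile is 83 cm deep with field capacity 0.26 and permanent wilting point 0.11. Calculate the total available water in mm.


AWC = (FC - PWP) * d * 10
AWC = (0.26 - 0.11) * 83 * 10
AWC = 0.1500 * 83 * 10

124.5000 mm


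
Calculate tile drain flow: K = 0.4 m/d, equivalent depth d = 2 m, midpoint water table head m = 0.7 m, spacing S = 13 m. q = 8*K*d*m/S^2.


q = 8*K*d*m/S^2
q = 8*0.4*2*0.7/13^2
q = 4.4800 / 169

0.0265 m/d


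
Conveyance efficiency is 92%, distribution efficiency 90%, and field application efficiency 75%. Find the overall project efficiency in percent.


Ec = 0.92, Eb = 0.9, Ea = 0.75
E = 0.92 * 0.9 * 0.75 * 100 = 62.1000%

62.1000 %


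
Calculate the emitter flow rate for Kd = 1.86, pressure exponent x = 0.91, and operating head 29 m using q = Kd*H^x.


q = Kd * H^x = 1.86 * 29^0.91 = 1.86 * 21.418161

39.8378 L/h


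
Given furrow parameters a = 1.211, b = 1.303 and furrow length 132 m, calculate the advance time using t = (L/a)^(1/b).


t = (L/a)^(1/b)
t = (132/1.211)^(1/1.303)
t = 109.000826^(1/1.303)

36.6138 min


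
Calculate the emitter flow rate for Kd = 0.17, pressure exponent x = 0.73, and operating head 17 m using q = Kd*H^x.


q = Kd * H^x = 0.17 * 17^0.73 = 0.17 * 7.910933

1.3449 L/h


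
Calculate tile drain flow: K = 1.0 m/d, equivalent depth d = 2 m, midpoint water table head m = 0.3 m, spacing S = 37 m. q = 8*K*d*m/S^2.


q = 8*K*d*m/S^2
q = 8*1.0*2*0.3/37^2
q = 4.8000 / 1369

0.0035 m/d


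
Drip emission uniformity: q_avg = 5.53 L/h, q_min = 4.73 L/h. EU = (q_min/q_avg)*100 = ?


EU = (q_min/q_avg)*100 = (4.73/5.53)*100 = 85.5335%

85.5335 %


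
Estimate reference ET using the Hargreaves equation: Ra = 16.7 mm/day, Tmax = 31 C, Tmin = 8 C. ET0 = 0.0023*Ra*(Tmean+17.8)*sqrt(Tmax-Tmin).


Tmean = (Tmax + Tmin)/2 = (31 + 8)/2 = 19.5
ET0 = 0.0023 * 16.7 * (19.5 + 17.8) * sqrt(31 - 8)
ET0 = 0.0023 * 16.7 * 37.3 * 4.795832

6.8710 mm/day


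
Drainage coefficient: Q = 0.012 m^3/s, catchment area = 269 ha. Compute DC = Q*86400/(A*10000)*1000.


DC = Q * 86400 / (A * 10000) * 1000
DC = 0.012 * 86400 / (269 * 10000) * 1000
DC = 1036800.0000 / 2690000

0.3854 mm/day


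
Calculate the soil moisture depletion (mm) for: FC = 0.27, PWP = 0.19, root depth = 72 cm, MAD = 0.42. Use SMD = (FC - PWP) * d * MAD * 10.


SMD = (FC - PWP) * d * MAD * 10
SMD = (0.27 - 0.19) * 72 * 0.42 * 10
SMD = 0.0800 * 72 * 0.42 * 10

24.1920 mm


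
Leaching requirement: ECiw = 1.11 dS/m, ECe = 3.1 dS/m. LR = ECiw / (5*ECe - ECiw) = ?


LR = ECiw / (5*ECe - ECiw)
LR = 1.11 / (5*3.1 - 1.11)
LR = 1.11 / 14.3900

0.0771


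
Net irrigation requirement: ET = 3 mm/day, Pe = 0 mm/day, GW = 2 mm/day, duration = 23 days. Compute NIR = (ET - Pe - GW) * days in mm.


Daily deficit = ET - Pe - GW = 3 - 0 - 2 = 1 mm/day
NIR = 1 * 23 = 23 mm

23.0000 mm


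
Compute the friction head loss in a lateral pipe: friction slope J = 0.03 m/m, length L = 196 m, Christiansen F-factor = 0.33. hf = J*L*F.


hf = J * L * F = 0.03 * 196 * 0.33 = 1.9404 m

1.9404 m


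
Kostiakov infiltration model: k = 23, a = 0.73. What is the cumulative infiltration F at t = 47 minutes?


F = k * t^a = 23 * 47^0.73
F = 23 * 16.620016

382.2604 mm


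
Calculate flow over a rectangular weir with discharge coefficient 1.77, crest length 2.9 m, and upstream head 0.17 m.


Q = C * L * H^(3/2) = 1.77 * 2.9 * 0.17^1.5 = 1.77 * 2.9 * 0.070093

0.3598 m^3/s


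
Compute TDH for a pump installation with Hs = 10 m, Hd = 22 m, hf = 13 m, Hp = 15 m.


TDH = Hs + Hd + hf + Hp = 10 + 22 + 13 + 15 = 60

60 m


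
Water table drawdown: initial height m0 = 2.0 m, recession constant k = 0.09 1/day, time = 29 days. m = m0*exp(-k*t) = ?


m = m0 * exp(-k*t)
m = 2.0 * exp(-0.09 * 29)
m = 2.0 * exp(-2.6100)

0.1471 m


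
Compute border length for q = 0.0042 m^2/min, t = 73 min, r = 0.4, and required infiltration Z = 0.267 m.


L = q*t/((1+r)*Z)
L = 0.0042*73/((1+0.4)*0.267)
L = 0.3066/0.3738

0.8202 m


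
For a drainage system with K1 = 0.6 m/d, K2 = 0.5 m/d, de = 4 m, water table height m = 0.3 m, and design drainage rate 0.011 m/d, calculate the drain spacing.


S^2 = 8*K2*de*m/q + 4*K1*m^2/q
S^2 = 8*0.5*4*0.3/0.011 + 4*0.6*0.3^2/0.011
S = sqrt(456.0000)

21.3542 m


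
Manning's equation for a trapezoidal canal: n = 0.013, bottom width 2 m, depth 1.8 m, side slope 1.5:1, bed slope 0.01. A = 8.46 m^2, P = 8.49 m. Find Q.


R = A/P = 8.46/8.49 = 0.996466
Q = (1/0.013) * 8.46 * 0.996466^(2/3) * 0.01^0.5

64.9235 m^3/s


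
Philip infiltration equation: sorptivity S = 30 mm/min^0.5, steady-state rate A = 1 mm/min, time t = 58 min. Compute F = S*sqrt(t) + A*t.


F = S*sqrt(t) + A*t
F = 30*sqrt(58) + 1*58
F = 30*7.615773 + 58

286.4732 mm


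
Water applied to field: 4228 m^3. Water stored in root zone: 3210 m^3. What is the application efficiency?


Ea = V_root / V_field * 100 = 3210 / 4228 * 100 = 75.9224%

75.9224 %


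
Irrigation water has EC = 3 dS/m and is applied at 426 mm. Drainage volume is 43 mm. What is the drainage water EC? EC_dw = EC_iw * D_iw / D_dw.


EC_dw = EC_iw * D_iw / D_dw
EC_dw = 3 * 426 / 43
EC_dw = 1278 / 43

29.7209 dS/m


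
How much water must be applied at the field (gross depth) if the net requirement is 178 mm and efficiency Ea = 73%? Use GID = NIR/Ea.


Ea = 73% = 0.73
GID = NIR / Ea = 178 / 0.73 = 243.8356 mm

243.8356 mm


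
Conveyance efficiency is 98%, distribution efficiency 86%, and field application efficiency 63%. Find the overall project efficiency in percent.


Ec = 0.98, Eb = 0.86, Ea = 0.63
E = 0.98 * 0.86 * 0.63 * 100 = 53.0964%

53.0964 %


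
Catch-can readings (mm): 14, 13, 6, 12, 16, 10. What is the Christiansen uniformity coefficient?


mean = 11.833333 mm
MAD = 2.555556 mm
CU = (1 - 2.555556/11.833333)*100

78.4038 %


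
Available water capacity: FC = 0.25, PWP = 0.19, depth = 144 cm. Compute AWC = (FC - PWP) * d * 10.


AWC = (FC - PWP) * d * 10
AWC = (0.25 - 0.19) * 144 * 10
AWC = 0.0600 * 144 * 10

86.4000 mm


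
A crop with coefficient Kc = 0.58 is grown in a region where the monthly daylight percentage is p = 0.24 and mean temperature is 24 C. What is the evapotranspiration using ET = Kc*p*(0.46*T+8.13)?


ET = Kc * p * (0.46*T + 8.13)
ET = 0.58 * 0.24 * (0.46*24 + 8.13)
ET = 0.58 * 0.24 * 19.1700

2.6685 mm/day


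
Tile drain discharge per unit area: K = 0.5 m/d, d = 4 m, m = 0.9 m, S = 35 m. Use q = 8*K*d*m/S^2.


q = 8*K*d*m/S^2
q = 8*0.5*4*0.9/35^2
q = 14.4000 / 1225

0.0118 m/d


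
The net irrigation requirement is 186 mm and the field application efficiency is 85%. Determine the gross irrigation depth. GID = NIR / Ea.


Ea = 85% = 0.85
GID = NIR / Ea = 186 / 0.85 = 218.8235 mm

218.8235 mm


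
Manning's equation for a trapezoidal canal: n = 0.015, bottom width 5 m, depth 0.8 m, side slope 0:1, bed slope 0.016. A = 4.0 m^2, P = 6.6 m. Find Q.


R = A/P = 4.0/6.6 = 0.606061
Q = (1/0.015) * 4.0 * 0.606061^(2/3) * 0.016^0.5

24.1568 m^3/s


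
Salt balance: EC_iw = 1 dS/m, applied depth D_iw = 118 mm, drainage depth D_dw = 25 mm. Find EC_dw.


EC_dw = EC_iw * D_iw / D_dw
EC_dw = 1 * 118 / 25
EC_dw = 118 / 25

4.7200 dS/m


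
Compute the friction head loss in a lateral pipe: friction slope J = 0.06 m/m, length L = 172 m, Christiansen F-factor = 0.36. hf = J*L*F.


hf = J * L * F = 0.06 * 172 * 0.36 = 3.7152 m

3.7152 m


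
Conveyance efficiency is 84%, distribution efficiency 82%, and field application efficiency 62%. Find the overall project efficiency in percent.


Ec = 0.84, Eb = 0.82, Ea = 0.62
E = 0.84 * 0.82 * 0.62 * 100 = 42.7056%

42.7056 %


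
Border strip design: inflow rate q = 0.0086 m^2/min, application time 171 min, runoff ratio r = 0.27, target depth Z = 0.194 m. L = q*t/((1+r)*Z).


L = q*t/((1+r)*Z)
L = 0.0086*171/((1+0.27)*0.194)
L = 1.4706/0.24638

5.9688 m


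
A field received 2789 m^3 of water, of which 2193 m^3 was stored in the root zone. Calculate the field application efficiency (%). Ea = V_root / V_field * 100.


Ea = V_root / V_field * 100 = 2193 / 2789 * 100 = 78.6303%

78.6303 %


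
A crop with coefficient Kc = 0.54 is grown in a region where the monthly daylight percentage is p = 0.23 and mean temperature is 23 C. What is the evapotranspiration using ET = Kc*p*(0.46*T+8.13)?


ET = Kc * p * (0.46*T + 8.13)
ET = 0.54 * 0.23 * (0.46*23 + 8.13)
ET = 0.54 * 0.23 * 18.7100

2.3238 mm/day


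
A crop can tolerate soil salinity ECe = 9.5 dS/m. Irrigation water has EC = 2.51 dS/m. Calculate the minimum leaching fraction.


LR = ECiw / (5*ECe - ECiw)
LR = 2.51 / (5*9.5 - 2.51)
LR = 2.51 / 44.9900

0.0558


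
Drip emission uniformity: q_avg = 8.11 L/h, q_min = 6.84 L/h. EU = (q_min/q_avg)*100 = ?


EU = (q_min/q_avg)*100 = (6.84/8.11)*100 = 84.3403%

84.3403 %


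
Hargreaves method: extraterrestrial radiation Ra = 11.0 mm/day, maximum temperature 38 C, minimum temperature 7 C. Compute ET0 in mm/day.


Tmean = (Tmax + Tmin)/2 = (38 + 7)/2 = 22.5
ET0 = 0.0023 * 11.0 * (22.5 + 17.8) * sqrt(38 - 7)
ET0 = 0.0023 * 11.0 * 40.3 * 5.567764

5.6768 mm/day


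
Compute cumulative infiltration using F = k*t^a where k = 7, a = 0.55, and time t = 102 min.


F = k * t^a = 7 * 102^0.55
F = 7 * 12.727119

89.0898 mm


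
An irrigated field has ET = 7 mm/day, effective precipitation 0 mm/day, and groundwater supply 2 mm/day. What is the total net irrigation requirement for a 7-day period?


Daily deficit = ET - Pe - GW = 7 - 0 - 2 = 5 mm/day
NIR = 5 * 7 = 35 mm

35.0000 mm


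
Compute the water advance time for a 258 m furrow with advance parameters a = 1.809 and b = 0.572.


t = (L/a)^(1/b)
t = (258/1.809)^(1/0.572)
t = 142.620232^(1/0.572)

5835.1354 min


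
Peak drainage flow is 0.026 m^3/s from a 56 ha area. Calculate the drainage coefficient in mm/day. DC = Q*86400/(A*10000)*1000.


DC = Q * 86400 / (A * 10000) * 1000
DC = 0.026 * 86400 / (56 * 10000) * 1000
DC = 2246400.0000 / 560000

4.0114 mm/day


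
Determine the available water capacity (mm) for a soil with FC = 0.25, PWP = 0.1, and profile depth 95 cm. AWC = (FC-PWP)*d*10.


AWC = (FC - PWP) * d * 10
AWC = (0.25 - 0.1) * 95 * 10
AWC = 0.1500 * 95 * 10

142.5000 mm


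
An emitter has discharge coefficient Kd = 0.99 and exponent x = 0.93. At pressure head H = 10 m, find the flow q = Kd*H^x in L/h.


q = Kd * H^x = 0.99 * 10^0.93 = 0.99 * 8.511380

8.4263 L/h


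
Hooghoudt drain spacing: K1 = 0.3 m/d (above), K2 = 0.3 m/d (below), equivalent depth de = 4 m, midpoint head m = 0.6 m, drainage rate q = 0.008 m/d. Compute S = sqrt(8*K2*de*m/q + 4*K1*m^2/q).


S^2 = 8*K2*de*m/q + 4*K1*m^2/q
S^2 = 8*0.3*4*0.6/0.008 + 4*0.3*0.6^2/0.008
S = sqrt(774.0000)

27.8209 m


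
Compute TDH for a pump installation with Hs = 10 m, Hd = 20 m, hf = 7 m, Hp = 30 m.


TDH = Hs + Hd + hf + Hp = 10 + 20 + 7 + 30 = 67

67 m


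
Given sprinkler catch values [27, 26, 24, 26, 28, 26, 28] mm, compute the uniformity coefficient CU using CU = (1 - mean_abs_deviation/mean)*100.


mean = 26.428571 mm
MAD = 1.061224 mm
CU = (1 - 1.061224/26.428571)*100

95.9846 %


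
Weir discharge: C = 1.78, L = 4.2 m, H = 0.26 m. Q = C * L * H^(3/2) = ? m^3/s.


Q = C * L * H^(3/2) = 1.78 * 4.2 * 0.26^1.5 = 1.78 * 4.2 * 0.132575

0.9911 m^3/s


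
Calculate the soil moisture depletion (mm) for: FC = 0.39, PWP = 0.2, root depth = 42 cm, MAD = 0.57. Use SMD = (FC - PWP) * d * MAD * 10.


SMD = (FC - PWP) * d * MAD * 10
SMD = (0.39 - 0.2) * 42 * 0.57 * 10
SMD = 0.1900 * 42 * 0.57 * 10

45.4860 mm


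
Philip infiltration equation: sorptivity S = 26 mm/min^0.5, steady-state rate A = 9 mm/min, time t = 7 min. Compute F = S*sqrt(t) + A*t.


F = S*sqrt(t) + A*t
F = 26*sqrt(7) + 9*7
F = 26*2.645751 + 63

131.7895 mm


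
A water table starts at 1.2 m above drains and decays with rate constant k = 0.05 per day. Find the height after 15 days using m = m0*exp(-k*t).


m = m0 * exp(-k*t)
m = 1.2 * exp(-0.05 * 15)
m = 1.2 * exp(-0.7500)

0.5668 m


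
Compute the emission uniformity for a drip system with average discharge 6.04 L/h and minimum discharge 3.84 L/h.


EU = (q_min/q_avg)*100 = (3.84/6.04)*100 = 63.5762%

63.5762 %


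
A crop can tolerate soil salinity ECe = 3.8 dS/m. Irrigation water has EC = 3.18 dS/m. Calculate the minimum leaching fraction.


LR = ECiw / (5*ECe - ECiw)
LR = 3.18 / (5*3.8 - 3.18)
LR = 3.18 / 15.8200

0.2010


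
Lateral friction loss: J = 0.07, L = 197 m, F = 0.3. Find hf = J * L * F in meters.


hf = J * L * F = 0.07 * 197 * 0.3 = 4.1370 m

4.1370 m


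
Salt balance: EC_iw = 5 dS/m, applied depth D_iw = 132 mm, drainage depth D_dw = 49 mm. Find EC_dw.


EC_dw = EC_iw * D_iw / D_dw
EC_dw = 5 * 132 / 49
EC_dw = 660 / 49

13.4694 dS/m


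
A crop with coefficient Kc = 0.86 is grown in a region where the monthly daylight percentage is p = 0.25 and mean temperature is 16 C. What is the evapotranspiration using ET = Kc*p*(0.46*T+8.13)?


ET = Kc * p * (0.46*T + 8.13)
ET = 0.86 * 0.25 * (0.46*16 + 8.13)
ET = 0.86 * 0.25 * 15.4900

3.3304 mm/day


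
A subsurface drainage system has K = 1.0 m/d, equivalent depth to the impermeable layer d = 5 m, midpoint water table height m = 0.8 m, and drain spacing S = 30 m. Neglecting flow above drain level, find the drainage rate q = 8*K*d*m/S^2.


q = 8*K*d*m/S^2
q = 8*1.0*5*0.8/30^2
q = 32.0000 / 900

0.0356 m/d


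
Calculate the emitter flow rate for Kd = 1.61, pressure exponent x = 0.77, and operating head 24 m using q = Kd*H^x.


q = Kd * H^x = 1.61 * 24^0.77 = 1.61 * 11.554806

18.6032 L/h


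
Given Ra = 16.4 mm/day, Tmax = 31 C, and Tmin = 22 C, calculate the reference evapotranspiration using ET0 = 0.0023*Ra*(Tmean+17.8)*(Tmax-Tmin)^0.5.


Tmean = (Tmax + Tmin)/2 = (31 + 22)/2 = 26.5
ET0 = 0.0023 * 16.4 * (26.5 + 17.8) * sqrt(31 - 22)
ET0 = 0.0023 * 16.4 * 44.3 * 3.000000

5.0130 mm/day


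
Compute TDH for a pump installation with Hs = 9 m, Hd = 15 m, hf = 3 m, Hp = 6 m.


TDH = Hs + Hd + hf + Hp = 9 + 15 + 3 + 6 = 33

33 m


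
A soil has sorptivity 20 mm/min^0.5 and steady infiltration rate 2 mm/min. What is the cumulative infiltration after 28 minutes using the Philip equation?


F = S*sqrt(t) + A*t
F = 20*sqrt(28) + 2*28
F = 20*5.291503 + 56

161.8301 mm


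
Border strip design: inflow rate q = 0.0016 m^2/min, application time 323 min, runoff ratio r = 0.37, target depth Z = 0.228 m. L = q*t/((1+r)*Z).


L = q*t/((1+r)*Z)
L = 0.0016*323/((1+0.37)*0.228)
L = 0.5168/0.31236

1.6545 m


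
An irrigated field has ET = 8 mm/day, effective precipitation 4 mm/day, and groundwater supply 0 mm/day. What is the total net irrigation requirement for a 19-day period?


Daily deficit = ET - Pe - GW = 8 - 4 - 0 = 4 mm/day
NIR = 4 * 19 = 76 mm

76.0000 mm


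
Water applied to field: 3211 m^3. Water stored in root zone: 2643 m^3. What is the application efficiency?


Ea = V_root / V_field * 100 = 2643 / 3211 * 100 = 82.3108%

82.3108 %


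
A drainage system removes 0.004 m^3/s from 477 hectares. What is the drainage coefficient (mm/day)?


DC = Q * 86400 / (A * 10000) * 1000
DC = 0.004 * 86400 / (477 * 10000) * 1000
DC = 345600.0000 / 4770000

0.0725 mm/day
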